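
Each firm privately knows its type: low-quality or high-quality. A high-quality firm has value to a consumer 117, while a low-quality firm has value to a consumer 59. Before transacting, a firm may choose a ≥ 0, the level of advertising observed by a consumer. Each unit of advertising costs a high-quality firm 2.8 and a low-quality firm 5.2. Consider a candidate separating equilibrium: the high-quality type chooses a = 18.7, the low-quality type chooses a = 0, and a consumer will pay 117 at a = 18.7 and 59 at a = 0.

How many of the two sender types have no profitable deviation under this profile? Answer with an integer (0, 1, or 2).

2

High-quality type: signal → 117 − 2.8 × 18.7 = 64.64; deviate to 0 → 59. IC holds (64.64 ≥ 59).
Low-quality type: stay at 0 → 59; mimic → 117 − 5.2 × 18.7 = 19.76. IC holds (59 ≥ 19.76).
2 of 2 constraints hold, so this is a separating equilibrium.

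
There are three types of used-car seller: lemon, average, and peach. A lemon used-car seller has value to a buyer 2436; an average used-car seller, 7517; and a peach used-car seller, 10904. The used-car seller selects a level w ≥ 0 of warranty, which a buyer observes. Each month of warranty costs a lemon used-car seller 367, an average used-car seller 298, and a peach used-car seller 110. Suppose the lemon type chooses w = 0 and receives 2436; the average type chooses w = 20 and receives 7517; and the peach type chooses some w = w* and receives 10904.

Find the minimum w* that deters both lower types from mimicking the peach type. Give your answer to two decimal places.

31.37

Average type (on-path payoff 7517 − 298×20 = 1557) won't mimic when 1557 ≥ 10904 − 298·w*, i.e. w* ≥ 31.37.
Lemon type (on-path payoff 2436) won't mimic when 2436 ≥ 10904 − 367·w*, i.e. w* ≥ 23.07.
Both must hold, so w* = max(23.07, 31.37) = 31.37. The average type's constraint binds.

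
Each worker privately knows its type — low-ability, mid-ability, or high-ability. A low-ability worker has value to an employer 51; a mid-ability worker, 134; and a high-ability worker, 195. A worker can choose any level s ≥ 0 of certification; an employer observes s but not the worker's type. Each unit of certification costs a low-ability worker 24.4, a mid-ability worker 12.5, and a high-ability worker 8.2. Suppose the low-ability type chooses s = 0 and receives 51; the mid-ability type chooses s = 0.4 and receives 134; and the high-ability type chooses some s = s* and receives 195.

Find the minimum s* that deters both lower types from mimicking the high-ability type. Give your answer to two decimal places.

5.90

Mid-ability type (on-path payoff 134 − 12.5×0.4 = 129) won't mimic when 129 ≥ 195 − 12.5·s*, i.e. s* ≥ 5.28.
Low-ability type (on-path payoff 51) won't mimic when 51 ≥ 195 − 24.4·s*, i.e. s* ≥ 5.90.
Both must hold, so s* = max(5.90, 5.28) = 5.90. The low-ability type's constraint binds.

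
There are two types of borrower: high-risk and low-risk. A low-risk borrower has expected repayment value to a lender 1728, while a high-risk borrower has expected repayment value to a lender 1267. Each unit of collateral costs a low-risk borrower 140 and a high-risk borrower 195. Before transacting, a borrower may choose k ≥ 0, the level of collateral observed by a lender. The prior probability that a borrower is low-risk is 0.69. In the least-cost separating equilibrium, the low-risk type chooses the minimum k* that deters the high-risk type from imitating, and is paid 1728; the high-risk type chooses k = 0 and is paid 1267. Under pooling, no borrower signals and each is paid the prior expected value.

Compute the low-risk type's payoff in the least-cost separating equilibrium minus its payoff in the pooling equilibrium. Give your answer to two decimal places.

-188.06

Least-cost separating signal: k* solves 1267 = 1728 − 195·k*, so k* = (1728 − 1267)/195 ≈ 2.3641.
Low-risk type's separating payoff: 1728 − 140 × k* = 1728 − 140 × (1728 − 1267)/195 = 1728 − 64540/195 ≈ 1397.0256.
Pooling payoff: 0.69 × 1728 + 0.31 × 1267 = 1585.09.
Difference: 1397.0256 − 1585.09 = -188.0644, i.e. -188.06 to two decimal places.
The low-risk type would prefer the pooling outcome.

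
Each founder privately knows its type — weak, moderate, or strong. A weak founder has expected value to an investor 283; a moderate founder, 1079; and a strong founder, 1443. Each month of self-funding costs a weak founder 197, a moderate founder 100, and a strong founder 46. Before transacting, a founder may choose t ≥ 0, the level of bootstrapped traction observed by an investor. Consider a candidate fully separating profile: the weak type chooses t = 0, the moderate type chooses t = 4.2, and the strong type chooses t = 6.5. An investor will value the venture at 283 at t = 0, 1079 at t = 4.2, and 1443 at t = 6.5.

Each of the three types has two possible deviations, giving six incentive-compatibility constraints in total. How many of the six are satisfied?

Moderate (own payoff 1079 − 100×4.2 = 659): to t=0 gives 283 → no gain ✓; to t=6.5 gives 1443 − 100×6.5 = 793 → profitable ✗.
Weak (own payoff 283): to t=4.2 gives 1079 − 197×4.2 = 251.6 → no gain ✓; to t=6.5 gives 1443 − 197×6.5 = 162.5 → no gain ✓.
Strong (own payoff 1443 − 46×6.5 = 1144): to t=0 gives 283 → no gain ✓; to t=4.2 gives 1079 − 46×4.2 = 885.8 → no gain ✓.
5 of the 6 constraints hold; not an equilibrium.

5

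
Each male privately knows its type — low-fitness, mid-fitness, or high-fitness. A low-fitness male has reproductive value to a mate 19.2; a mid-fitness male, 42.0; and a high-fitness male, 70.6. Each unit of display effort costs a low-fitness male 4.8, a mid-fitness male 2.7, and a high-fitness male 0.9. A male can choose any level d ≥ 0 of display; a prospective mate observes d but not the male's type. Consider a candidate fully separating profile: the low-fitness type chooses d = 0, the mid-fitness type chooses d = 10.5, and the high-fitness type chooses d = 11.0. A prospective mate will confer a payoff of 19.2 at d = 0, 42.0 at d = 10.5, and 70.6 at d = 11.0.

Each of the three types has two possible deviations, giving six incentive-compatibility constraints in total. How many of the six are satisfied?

High-fitness (own payoff 70.6 − 0.9×11.0 = 60.7): to d=0 gives 19.2 → no gain ✓; to d=10.5 gives 42.0 − 0.9×10.5 = 32.55 → no gain ✓.
Mid-fitness (own payoff 42.0 − 2.7×10.5 = 13.65): to d=0 gives 19.2 → profitable ✗; to d=11.0 gives 70.6 − 2.7×11.0 = 40.9 → profitable ✗.
Low-fitness (own payoff 19.2): to d=10.5 gives 42.0 − 4.8×10.5 = -8.4 → no gain ✓; to d=11.0 gives 70.6 − 4.8×11.0 = 17.8 → no gain ✓.
4 of the 6 constraints hold; not an equilibrium.

4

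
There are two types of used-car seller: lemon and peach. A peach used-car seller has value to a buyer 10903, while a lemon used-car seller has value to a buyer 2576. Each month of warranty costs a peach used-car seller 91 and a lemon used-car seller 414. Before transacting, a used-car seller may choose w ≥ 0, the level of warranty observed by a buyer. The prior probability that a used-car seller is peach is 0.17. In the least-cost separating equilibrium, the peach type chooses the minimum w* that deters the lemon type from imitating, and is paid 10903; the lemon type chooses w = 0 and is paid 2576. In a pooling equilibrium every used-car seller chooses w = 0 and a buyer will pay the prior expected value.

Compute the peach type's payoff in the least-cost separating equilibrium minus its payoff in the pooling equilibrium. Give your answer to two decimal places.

5081.08

Least-cost separating signal: w* solves 2576 = 10903 − 414·w*, so w* = (10903 − 2576)/414 ≈ 20.1135.
Peach type's separating payoff: 10903 − 91 × w* = 10903 − 91 × (10903 − 2576)/414 = 10903 − 757757/414 ≈ 9072.6691.
Pooling payoff: 0.17 × 10903 + 0.83 × 2576 = 3991.59.
Difference: 9072.6691 − 3991.59 = 5081.0791, i.e. 5081.08 to two decimal places.
The peach type prefers to separate.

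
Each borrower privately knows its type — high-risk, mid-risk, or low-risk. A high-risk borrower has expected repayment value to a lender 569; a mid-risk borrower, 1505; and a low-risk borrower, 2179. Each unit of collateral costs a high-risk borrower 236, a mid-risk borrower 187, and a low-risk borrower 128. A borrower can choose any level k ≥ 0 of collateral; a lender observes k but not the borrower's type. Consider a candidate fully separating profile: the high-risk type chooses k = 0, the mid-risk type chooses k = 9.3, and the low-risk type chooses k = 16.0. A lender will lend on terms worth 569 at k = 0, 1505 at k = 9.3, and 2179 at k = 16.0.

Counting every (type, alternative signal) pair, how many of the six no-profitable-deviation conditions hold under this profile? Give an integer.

Mid-risk (own payoff 1505 − 187×9.3 = -234.1): to k=0 gives 569 → profitable ✗; to k=16.0 gives 2179 − 187×16.0 = -813 → no gain ✓.
High-risk (own payoff 569): to k=9.3 gives 1505 − 236×9.3 = -689.8 → no gain ✓; to k=16.0 gives 2179 − 236×16.0 = -1597 → no gain ✓.
Low-risk (own payoff 2179 − 128×16.0 = 131): to k=0 gives 569 → profitable ✗; to k=9.3 gives 1505 − 128×9.3 = 314.6 → profitable ✗.
3 of the 6 constraints hold; not an equilibrium.

3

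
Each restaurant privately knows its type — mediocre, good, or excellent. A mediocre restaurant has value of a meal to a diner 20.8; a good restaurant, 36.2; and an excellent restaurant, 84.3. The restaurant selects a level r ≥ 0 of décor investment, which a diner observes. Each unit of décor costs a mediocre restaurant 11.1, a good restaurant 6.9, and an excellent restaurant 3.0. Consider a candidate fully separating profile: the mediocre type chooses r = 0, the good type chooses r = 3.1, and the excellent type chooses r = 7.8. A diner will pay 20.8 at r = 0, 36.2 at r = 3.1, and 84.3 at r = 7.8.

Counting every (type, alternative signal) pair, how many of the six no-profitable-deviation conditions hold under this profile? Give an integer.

4

Good (own payoff 36.2 − 6.9×3.1 = 14.81): to r=0 gives 20.8 → profitable ✗; to r=7.8 gives 84.3 − 6.9×7.8 = 30.48 → profitable ✗.
Mediocre (own payoff 20.8): to r=3.1 gives 36.2 − 11.1×3.1 = 1.79 → no gain ✓; to r=7.8 gives 84.3 − 11.1×7.8 = -2.28 → no gain ✓.
Excellent (own payoff 84.3 − 3.0×7.8 = 60.9): to r=0 gives 20.8 → no gain ✓; to r=3.1 gives 36.2 − 3.0×3.1 = 26.9 → no gain ✓.
4 of the 6 constraints hold; not an equilibrium.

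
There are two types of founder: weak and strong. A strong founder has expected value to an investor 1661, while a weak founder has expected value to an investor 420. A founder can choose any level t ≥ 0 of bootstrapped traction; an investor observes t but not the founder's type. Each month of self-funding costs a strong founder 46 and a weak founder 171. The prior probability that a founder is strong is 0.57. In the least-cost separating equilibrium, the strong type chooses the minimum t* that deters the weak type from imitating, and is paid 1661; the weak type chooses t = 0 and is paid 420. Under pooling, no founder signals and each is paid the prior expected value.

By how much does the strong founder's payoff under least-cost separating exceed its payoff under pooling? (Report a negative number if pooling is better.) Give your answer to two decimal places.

Least-cost separating signal: t* solves 420 = 1661 − 171·t*, so t* = (1661 − 420)/171 ≈ 7.2573.
Strong type's separating payoff: 1661 − 46 × t* = 1661 − 46 × (1661 − 420)/171 = 1661 − 57086/171 ≈ 1327.1637.
Pooling payoff: 0.57 × 1661 + 0.43 × 420 = 1127.37.
Difference: 1327.1637 − 1127.37 = 199.7937, i.e. 199.79 to two decimal places.
The strong type prefers to separate.

199.79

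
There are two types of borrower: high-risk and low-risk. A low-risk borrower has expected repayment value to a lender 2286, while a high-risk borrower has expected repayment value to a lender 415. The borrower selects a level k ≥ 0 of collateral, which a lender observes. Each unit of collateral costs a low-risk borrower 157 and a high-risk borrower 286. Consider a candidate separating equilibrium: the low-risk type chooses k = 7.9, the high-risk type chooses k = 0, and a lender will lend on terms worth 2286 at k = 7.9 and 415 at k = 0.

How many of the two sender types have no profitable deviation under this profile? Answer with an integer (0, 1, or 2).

High-risk type: stay at 0 → 415; mimic → 2286 − 286 × 7.9 = 26.6. IC holds (415 ≥ 26.6).
Low-risk type: signal → 2286 − 157 × 7.9 = 1045.7; deviate to 0 → 415. IC holds (1045.7 ≥ 415).
2 of 2 constraints hold, so this is a separating equilibrium.

2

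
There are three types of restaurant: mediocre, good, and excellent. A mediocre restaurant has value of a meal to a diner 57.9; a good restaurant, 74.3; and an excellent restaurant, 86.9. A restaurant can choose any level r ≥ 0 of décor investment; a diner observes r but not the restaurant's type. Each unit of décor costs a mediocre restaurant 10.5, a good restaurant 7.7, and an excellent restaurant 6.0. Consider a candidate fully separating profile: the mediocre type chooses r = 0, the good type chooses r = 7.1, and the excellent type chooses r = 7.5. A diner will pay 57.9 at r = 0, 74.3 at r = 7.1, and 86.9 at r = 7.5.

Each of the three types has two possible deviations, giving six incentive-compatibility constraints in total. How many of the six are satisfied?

Mediocre (own payoff 57.9): to r=7.1 gives 74.3 − 10.5×7.1 = -0.25 → no gain ✓; to r=7.5 gives 86.9 − 10.5×7.5 = 8.15 → no gain ✓.
Good (own payoff 74.3 − 7.7×7.1 = 19.63): to r=0 gives 57.9 → profitable ✗; to r=7.5 gives 86.9 − 7.7×7.5 = 29.15 → profitable ✗.
Excellent (own payoff 86.9 − 6.0×7.5 = 41.9): to r=0 gives 57.9 → profitable ✗; to r=7.1 gives 74.3 − 6.0×7.1 = 31.7 → no gain ✓.
3 of the 6 constraints hold; not an equilibrium.

3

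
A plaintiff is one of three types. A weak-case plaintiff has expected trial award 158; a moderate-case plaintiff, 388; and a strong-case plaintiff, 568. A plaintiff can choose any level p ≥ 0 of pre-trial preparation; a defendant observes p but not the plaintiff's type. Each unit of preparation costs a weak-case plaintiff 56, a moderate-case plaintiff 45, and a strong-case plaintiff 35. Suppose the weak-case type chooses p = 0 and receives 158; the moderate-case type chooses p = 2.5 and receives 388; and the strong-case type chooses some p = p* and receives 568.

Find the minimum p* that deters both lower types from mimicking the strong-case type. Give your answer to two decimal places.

7.32

Moderate-case type (on-path payoff 388 − 45×2.5 = 275.5) won't mimic when 275.5 ≥ 568 − 45·p*, i.e. p* ≥ 6.50.
Weak-case type (on-path payoff 158) won't mimic when 158 ≥ 568 − 56·p*, i.e. p* ≥ 7.32.
Both must hold, so p* = max(7.32, 6.50) = 7.32. The weak-case type's constraint binds.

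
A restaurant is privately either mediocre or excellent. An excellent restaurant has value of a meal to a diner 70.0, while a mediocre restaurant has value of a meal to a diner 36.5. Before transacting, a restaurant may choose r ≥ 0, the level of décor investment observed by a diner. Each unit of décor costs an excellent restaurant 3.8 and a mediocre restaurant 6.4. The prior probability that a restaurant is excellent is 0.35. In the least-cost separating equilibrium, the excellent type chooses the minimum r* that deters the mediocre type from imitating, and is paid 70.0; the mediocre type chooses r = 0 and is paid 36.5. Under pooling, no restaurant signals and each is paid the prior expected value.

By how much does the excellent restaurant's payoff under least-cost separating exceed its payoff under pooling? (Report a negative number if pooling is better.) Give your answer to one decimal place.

Least-cost separating signal: r* solves 36.5 = 70.0 − 6.4·r*, so r* = (70.0 − 36.5)/6.4 ≈ 5.2344.
Excellent type's separating payoff: 70.0 − 3.8 × r* = 70.0 − 3.8 × (70.0 − 36.5)/6.4 = 70.0 − 127.3/6.4 ≈ 50.109.
Pooling payoff: 0.35 × 70.0 + 0.65 × 36.5 = 48.225.
Difference: 50.109 − 48.225 = 1.884, i.e. 1.9 to one decimal place.
The excellent type prefers to separate.

1.9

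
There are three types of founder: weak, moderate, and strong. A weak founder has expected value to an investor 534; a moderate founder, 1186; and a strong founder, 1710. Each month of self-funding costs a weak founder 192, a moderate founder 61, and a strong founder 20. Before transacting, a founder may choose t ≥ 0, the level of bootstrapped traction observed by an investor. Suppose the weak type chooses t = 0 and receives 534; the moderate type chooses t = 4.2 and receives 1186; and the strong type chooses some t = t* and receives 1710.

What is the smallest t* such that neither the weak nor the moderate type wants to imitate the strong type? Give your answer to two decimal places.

12.79

Moderate type (on-path payoff 1186 − 61×4.2 = 929.8) won't mimic when 929.8 ≥ 1710 − 61·t*, i.e. t* ≥ 12.79.
Weak type (on-path payoff 534) won't mimic when 534 ≥ 1710 − 192·t*, i.e. t* ≥ 6.13.
Both must hold, so t* = max(6.13, 12.79) = 12.79. The moderate type's constraint binds.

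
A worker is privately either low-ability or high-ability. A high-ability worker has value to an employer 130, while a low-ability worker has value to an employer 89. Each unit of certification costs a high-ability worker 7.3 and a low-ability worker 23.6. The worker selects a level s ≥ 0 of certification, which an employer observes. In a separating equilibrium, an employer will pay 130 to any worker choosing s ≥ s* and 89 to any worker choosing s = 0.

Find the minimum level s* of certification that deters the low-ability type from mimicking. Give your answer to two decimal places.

1.74

A low-ability worker choosing s = 0 receives 89.
Imitating at s* instead would pay 130 at cost 23.6·s*, netting 130 − 23.6·s*.
Indifference: 89 = 130 − 23.6·s*, so s* = (130 − 89) / 23.6 ≈ 1.74.
This is the low-ability type's binding incentive-compatibility constraint; any s ≥ 1.74 sustains separation on that side.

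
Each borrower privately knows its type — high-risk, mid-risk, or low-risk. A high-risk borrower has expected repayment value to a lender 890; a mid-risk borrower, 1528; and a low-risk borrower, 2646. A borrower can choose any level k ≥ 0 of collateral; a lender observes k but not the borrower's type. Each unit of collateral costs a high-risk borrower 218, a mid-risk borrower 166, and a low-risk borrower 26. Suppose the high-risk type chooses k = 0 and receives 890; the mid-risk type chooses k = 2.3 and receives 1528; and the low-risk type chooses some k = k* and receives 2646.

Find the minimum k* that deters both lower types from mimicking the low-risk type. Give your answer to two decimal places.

High-risk type (on-path payoff 890) won't mimic when 890 ≥ 2646 − 218·k*, i.e. k* ≥ 8.06.
Mid-risk type (on-path payoff 1528 − 166×2.3 = 1146.2) won't mimic when 1146.2 ≥ 2646 − 166·k*, i.e. k* ≥ 9.03.
Both must hold, so k* = max(8.06, 9.03) = 9.03. The mid-risk type's constraint binds.

9.03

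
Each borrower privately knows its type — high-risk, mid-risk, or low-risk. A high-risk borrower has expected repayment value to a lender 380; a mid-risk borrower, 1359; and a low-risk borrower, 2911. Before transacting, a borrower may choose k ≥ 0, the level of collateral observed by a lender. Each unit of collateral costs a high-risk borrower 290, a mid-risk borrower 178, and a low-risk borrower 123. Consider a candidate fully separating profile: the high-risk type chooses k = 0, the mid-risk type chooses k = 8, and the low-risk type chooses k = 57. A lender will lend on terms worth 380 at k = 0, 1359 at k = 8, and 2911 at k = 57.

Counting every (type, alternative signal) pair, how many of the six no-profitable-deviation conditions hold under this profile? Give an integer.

3

High-risk (own payoff 380): to k=8 gives 1359 − 290×8 = -961 → no gain ✓; to k=57 gives 2911 − 290×57 = -13619 → no gain ✓.
Low-risk (own payoff 2911 − 123×57 = -4100): to k=0 gives 380 → profitable ✗; to k=8 gives 1359 − 123×8 = 375 → profitable ✗.
Mid-risk (own payoff 1359 − 178×8 = -65): to k=0 gives 380 → profitable ✗; to k=57 gives 2911 − 178×57 = -7235 → no gain ✓.
3 of the 6 constraints hold; not an equilibrium.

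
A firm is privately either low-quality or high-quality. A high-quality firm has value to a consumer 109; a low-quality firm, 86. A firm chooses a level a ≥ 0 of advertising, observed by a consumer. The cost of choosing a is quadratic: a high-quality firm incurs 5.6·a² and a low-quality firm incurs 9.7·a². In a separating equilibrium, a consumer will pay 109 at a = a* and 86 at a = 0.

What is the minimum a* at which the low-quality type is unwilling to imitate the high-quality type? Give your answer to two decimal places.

The low-quality type at a = 0 receives 86; imitating at a* yields 109 − 9.7·a*².
Indifference: 86 = 109 − 9.7·a*², so a*² = (109 − 86) / 9.7 ≈ 2.3711.
a* = √2.3711 ≈ 1.54.

1.54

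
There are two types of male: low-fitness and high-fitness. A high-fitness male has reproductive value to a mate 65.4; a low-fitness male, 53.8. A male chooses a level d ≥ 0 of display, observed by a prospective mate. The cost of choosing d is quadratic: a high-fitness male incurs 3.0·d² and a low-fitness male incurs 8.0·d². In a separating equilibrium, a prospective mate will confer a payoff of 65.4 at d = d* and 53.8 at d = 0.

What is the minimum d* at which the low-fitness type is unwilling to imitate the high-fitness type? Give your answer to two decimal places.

The low-fitness type at d = 0 receives 53.8; imitating at d* yields 65.4 − 8.0·d*².
Indifference: 53.8 = 65.4 − 8.0·d*², so d*² = (65.4 − 53.8) / 8.0 = 1.45.
d* = √1.45 ≈ 1.20.

1.20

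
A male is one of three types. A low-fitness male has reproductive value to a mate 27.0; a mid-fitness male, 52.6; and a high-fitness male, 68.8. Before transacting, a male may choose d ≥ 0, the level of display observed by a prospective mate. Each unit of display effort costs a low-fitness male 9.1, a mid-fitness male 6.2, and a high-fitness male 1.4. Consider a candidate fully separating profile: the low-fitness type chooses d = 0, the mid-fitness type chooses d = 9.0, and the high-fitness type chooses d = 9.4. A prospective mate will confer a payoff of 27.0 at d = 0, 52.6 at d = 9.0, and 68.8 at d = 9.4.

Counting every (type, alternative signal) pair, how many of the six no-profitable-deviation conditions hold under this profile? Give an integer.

Mid-fitness (own payoff 52.6 − 6.2×9.0 = -3.2): to d=0 gives 27.0 → profitable ✗; to d=9.4 gives 68.8 − 6.2×9.4 = 10.52 → profitable ✗.
Low-fitness (own payoff 27.0): to d=9.0 gives 52.6 − 9.1×9.0 = -29.3 → no gain ✓; to d=9.4 gives 68.8 − 9.1×9.4 = -16.74 → no gain ✓.
High-fitness (own payoff 68.8 − 1.4×9.4 = 55.64): to d=0 gives 27.0 → no gain ✓; to d=9.0 gives 52.6 − 1.4×9.0 = 40 → no gain ✓.
4 of the 6 constraints hold; not an equilibrium.

4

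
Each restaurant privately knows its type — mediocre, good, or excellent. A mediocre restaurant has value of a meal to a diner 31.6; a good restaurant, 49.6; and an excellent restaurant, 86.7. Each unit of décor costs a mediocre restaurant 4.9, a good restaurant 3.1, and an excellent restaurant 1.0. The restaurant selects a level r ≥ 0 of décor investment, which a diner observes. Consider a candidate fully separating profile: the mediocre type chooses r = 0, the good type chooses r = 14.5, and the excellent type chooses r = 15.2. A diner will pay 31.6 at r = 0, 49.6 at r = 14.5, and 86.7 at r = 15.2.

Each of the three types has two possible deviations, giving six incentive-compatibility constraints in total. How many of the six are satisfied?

4

Mediocre (own payoff 31.6): to r=14.5 gives 49.6 − 4.9×14.5 = -21.45 → no gain ✓; to r=15.2 gives 86.7 − 4.9×15.2 = 12.22 → no gain ✓.
Good (own payoff 49.6 − 3.1×14.5 = 4.65): to r=0 gives 31.6 → profitable ✗; to r=15.2 gives 86.7 − 3.1×15.2 = 39.58 → profitable ✗.
Excellent (own payoff 86.7 − 1.0×15.2 = 71.5): to r=0 gives 31.6 → no gain ✓; to r=14.5 gives 49.6 − 1.0×14.5 = 35.1 → no gain ✓.
4 of the 6 constraints hold; not an equilibrium.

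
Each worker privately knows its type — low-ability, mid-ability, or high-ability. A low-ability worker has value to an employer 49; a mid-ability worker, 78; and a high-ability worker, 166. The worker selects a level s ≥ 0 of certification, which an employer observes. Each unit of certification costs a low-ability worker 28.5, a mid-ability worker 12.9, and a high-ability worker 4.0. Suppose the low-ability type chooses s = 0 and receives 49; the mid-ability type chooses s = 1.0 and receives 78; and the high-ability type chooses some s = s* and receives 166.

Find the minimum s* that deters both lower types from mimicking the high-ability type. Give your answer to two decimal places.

Mid-ability type (on-path payoff 78 − 12.9×1.0 = 65.1) won't mimic when 65.1 ≥ 166 − 12.9·s*, i.e. s* ≥ 7.82.
Low-ability type (on-path payoff 49) won't mimic when 49 ≥ 166 − 28.5·s*, i.e. s* ≥ 4.11.
Both must hold, so s* = max(4.11, 7.82) = 7.82. The mid-ability type's constraint binds.

7.82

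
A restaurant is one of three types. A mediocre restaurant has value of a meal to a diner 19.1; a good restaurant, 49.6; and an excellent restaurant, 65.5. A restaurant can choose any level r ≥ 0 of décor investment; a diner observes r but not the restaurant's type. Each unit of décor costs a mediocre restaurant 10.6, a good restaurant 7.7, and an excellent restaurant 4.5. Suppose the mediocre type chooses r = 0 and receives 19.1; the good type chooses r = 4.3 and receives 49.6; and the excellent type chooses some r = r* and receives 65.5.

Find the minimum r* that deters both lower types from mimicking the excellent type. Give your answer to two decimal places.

Mediocre type (on-path payoff 19.1) won't mimic when 19.1 ≥ 65.5 − 10.6·r*, i.e. r* ≥ 4.38.
Good type (on-path payoff 49.6 − 7.7×4.3 = 16.49) won't mimic when 16.49 ≥ 65.5 − 7.7·r*, i.e. r* ≥ 6.36.
Both must hold, so r* = max(4.38, 6.36) = 6.36. The good type's constraint binds.

6.36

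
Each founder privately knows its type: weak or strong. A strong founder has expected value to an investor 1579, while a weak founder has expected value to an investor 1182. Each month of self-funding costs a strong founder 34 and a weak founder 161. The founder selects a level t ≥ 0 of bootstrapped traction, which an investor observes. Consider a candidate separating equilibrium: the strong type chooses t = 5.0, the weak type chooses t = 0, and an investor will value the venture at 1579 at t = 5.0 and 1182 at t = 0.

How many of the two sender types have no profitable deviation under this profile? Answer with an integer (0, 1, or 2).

2

Strong type: signal → 1579 − 34 × 5.0 = 1409; deviate to 0 → 1182. IC holds (1409 ≥ 1182).
Weak type: stay at 0 → 1182; mimic → 1579 − 161 × 5.0 = 774. IC holds (1182 ≥ 774).
2 of 2 constraints hold, so this is a separating equilibrium.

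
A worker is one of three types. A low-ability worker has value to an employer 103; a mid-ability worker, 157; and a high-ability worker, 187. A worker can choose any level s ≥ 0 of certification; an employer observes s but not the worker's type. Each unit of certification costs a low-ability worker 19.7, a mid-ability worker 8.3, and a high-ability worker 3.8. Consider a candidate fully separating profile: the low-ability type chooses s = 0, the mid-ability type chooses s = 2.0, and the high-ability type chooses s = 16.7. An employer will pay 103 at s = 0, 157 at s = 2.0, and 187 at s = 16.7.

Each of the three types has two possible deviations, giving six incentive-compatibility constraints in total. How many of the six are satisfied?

High-ability (own payoff 187 − 3.8×16.7 = 123.54): to s=0 gives 103 → no gain ✓; to s=2.0 gives 157 − 3.8×2.0 = 149.4 → profitable ✗.
Low-ability (own payoff 103): to s=2.0 gives 157 − 19.7×2.0 = 117.6 → profitable ✗; to s=16.7 gives 187 − 19.7×16.7 = -141.99 → no gain ✓.
Mid-ability (own payoff 157 − 8.3×2.0 = 140.4): to s=0 gives 103 → no gain ✓; to s=16.7 gives 187 − 8.3×16.7 = 48.39 → no gain ✓.
4 of the 6 constraints hold; not an equilibrium.

4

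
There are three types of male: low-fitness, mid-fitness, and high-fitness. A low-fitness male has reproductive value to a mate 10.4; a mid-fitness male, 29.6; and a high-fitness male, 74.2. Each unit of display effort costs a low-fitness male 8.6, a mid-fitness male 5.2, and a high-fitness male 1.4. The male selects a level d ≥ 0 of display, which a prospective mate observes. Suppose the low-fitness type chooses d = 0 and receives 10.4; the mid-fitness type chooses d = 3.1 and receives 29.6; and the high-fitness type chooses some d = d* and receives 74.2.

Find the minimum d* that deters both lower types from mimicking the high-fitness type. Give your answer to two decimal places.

Low-fitness type (on-path payoff 10.4) won't mimic when 10.4 ≥ 74.2 − 8.6·d*, i.e. d* ≥ 7.42.
Mid-fitness type (on-path payoff 29.6 − 5.2×3.1 = 13.48) won't mimic when 13.48 ≥ 74.2 − 5.2·d*, i.e. d* ≥ 11.68.
Both must hold, so d* = max(7.42, 11.68) = 11.68. The mid-fitness type's constraint binds.

11.68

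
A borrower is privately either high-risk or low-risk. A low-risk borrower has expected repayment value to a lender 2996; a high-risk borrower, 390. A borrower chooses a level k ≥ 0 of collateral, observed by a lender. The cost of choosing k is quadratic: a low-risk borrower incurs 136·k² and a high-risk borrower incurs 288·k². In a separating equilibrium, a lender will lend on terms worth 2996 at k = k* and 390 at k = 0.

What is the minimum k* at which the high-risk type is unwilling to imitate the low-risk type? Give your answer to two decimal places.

The high-risk type at k = 0 receives 390; imitating at k* yields 2996 − 288·k*².
Indifference: 390 = 2996 − 288·k*², so k*² = (2996 − 390) / 288 ≈ 9.0486.
k* = √9.0486 ≈ 3.01.

3.01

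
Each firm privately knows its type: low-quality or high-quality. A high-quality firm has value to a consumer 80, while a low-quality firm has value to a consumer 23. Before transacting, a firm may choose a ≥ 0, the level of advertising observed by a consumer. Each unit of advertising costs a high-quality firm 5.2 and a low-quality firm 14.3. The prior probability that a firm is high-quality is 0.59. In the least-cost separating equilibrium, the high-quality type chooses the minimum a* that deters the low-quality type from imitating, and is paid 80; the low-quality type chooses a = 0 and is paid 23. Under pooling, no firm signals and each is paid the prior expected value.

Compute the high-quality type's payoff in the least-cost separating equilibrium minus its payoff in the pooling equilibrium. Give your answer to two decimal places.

2.64

Least-cost separating signal: a* solves 23 = 80 − 14.3·a*, so a* = (80 − 23)/14.3 ≈ 3.9860.
High-quality type's separating payoff: 80 − 5.2 × a* = 80 − 5.2 × (80 − 23)/14.3 = 80 − 296.4/14.3 ≈ 59.2727.
Pooling payoff: 0.59 × 80 + 0.41 × 23 = 56.63.
Difference: 59.2727 − 56.63 = 2.6427, i.e. 2.64 to two decimal places.
The high-quality type prefers to separate.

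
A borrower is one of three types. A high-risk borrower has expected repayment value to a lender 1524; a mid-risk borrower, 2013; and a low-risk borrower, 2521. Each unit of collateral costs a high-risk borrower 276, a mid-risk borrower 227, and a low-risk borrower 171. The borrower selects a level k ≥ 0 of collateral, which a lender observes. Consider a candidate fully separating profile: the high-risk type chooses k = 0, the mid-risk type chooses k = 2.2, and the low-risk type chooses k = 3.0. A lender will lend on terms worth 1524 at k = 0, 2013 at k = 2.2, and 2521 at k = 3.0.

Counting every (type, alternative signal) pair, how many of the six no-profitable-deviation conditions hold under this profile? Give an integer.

3

Mid-risk (own payoff 2013 − 227×2.2 = 1513.6): to k=0 gives 1524 → profitable ✗; to k=3.0 gives 2521 − 227×3.0 = 1840 → profitable ✗.
Low-risk (own payoff 2521 − 171×3.0 = 2008): to k=0 gives 1524 → no gain ✓; to k=2.2 gives 2013 − 171×2.2 = 1636.8 → no gain ✓.
High-risk (own payoff 1524): to k=2.2 gives 2013 − 276×2.2 = 1405.8 → no gain ✓; to k=3.0 gives 2521 − 276×3.0 = 1693 → profitable ✗.
3 of the 6 constraints hold; not an equilibrium.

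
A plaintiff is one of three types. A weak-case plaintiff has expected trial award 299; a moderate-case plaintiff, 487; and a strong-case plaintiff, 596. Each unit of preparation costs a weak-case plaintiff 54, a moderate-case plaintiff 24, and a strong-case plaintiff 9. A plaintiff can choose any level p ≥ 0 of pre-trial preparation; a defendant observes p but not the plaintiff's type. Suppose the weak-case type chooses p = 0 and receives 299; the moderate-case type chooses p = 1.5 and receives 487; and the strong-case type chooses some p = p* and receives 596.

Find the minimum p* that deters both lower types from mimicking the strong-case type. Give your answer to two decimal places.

6.04

Moderate-case type (on-path payoff 487 − 24×1.5 = 451) won't mimic when 451 ≥ 596 − 24·p*, i.e. p* ≥ 6.04.
Weak-case type (on-path payoff 299) won't mimic when 299 ≥ 596 − 54·p*, i.e. p* ≥ 5.50.
Both must hold, so p* = max(5.50, 6.04) = 6.04. The moderate-case type's constraint binds.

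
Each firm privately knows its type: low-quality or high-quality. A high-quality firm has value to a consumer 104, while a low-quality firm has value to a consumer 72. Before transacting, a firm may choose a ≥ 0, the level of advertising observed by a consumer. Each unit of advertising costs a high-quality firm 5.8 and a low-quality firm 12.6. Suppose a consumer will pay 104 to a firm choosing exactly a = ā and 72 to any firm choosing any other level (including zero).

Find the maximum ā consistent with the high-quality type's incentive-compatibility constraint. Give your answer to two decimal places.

Choosing ā yields the high-quality type 104 − 5.8·ā; choosing zero yields 72.
The high-quality type is indifferent at 104 − 5.8·ā = 72, i.e. ā = (104 − 72) / 5.8 ≈ 5.52.
For any ā above 5.52 the high-quality type would rather pool at zero, so separation collapses.

5.52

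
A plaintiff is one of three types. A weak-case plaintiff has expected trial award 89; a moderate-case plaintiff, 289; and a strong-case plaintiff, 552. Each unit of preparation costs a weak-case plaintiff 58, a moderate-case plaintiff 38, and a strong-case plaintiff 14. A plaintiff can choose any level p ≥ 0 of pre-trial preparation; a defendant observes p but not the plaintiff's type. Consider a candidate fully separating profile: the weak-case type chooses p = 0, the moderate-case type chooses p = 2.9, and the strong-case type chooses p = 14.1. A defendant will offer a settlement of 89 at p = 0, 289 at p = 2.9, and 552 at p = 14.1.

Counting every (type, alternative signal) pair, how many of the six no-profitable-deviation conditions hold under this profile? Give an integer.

Moderate-case (own payoff 289 − 38×2.9 = 178.8): to p=0 gives 89 → no gain ✓; to p=14.1 gives 552 − 38×14.1 = 16.2 → no gain ✓.
Strong-case (own payoff 552 − 14×14.1 = 354.6): to p=0 gives 89 → no gain ✓; to p=2.9 gives 289 − 14×2.9 = 248.4 → no gain ✓.
Weak-case (own payoff 89): to p=2.9 gives 289 − 58×2.9 = 120.8 → profitable ✗; to p=14.1 gives 552 − 58×14.1 = -265.8 → no gain ✓.
5 of the 6 constraints hold; not an equilibrium.

5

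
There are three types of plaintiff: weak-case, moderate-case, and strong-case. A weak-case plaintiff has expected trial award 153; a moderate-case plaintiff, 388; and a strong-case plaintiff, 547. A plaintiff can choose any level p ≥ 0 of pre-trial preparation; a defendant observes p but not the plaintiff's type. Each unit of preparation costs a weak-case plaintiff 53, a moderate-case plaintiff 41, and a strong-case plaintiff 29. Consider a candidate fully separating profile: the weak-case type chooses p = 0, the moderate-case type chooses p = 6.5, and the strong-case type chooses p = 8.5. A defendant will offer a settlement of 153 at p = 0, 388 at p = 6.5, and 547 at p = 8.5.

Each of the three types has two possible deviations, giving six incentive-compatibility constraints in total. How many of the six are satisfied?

4

Weak-case (own payoff 153): to p=6.5 gives 388 − 53×6.5 = 43.5 → no gain ✓; to p=8.5 gives 547 − 53×8.5 = 96.5 → no gain ✓.
Moderate-case (own payoff 388 − 41×6.5 = 121.5): to p=0 gives 153 → profitable ✗; to p=8.5 gives 547 − 41×8.5 = 198.5 → profitable ✗.
Strong-case (own payoff 547 − 29×8.5 = 300.5): to p=0 gives 153 → no gain ✓; to p=6.5 gives 388 − 29×6.5 = 199.5 → no gain ✓.
4 of the 6 constraints hold; not an equilibrium.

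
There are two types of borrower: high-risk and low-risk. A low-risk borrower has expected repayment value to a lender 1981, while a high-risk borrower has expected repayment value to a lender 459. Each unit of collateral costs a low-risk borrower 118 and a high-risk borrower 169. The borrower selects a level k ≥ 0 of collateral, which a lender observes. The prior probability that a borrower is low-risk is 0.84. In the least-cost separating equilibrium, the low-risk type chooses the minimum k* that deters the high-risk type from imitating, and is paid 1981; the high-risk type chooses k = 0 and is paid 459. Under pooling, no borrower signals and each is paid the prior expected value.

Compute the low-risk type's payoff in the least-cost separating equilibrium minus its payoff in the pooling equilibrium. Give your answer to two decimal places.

-819.18

Least-cost separating signal: k* solves 459 = 1981 − 169·k*, so k* = (1981 − 459)/169 ≈ 9.0059.
Low-risk type's separating payoff: 1981 − 118 × k* = 1981 − 118 × (1981 − 459)/169 = 1981 − 179596/169 ≈ 918.3018.
Pooling payoff: 0.84 × 1981 + 0.16 × 459 = 1737.48.
Difference: 918.3018 − 1737.48 = -819.1782, i.e. -819.18 to two decimal places.
The low-risk type would prefer the pooling outcome.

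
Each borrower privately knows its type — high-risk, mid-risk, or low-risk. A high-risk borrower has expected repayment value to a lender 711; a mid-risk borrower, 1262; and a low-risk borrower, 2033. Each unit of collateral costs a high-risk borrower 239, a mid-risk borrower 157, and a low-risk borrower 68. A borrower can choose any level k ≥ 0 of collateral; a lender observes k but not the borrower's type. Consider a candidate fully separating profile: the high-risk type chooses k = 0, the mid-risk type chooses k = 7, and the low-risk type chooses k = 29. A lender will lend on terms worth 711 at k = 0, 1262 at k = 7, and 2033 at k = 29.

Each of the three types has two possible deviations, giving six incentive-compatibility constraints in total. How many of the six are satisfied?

3

Mid-risk (own payoff 1262 − 157×7 = 163): to k=0 gives 711 → profitable ✗; to k=29 gives 2033 − 157×29 = -2520 → no gain ✓.
High-risk (own payoff 711): to k=7 gives 1262 − 239×7 = -411 → no gain ✓; to k=29 gives 2033 − 239×29 = -4898 → no gain ✓.
Low-risk (own payoff 2033 − 68×29 = 61): to k=0 gives 711 → profitable ✗; to k=7 gives 1262 − 68×7 = 786 → profitable ✗.
3 of the 6 constraints hold; not an equilibrium.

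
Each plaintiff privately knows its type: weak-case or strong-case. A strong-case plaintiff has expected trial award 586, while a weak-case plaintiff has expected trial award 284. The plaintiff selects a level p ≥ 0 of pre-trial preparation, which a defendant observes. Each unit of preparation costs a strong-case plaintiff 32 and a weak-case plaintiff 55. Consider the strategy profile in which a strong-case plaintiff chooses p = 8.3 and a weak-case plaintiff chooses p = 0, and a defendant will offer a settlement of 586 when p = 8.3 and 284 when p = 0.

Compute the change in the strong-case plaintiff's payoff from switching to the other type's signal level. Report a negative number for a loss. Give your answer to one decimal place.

-36.4

Playing p = 8.3 the strong-case plaintiff receives 586 − 32 × 8.3 = 320.4.
Deviating to p = 0 yields 284 instead.
Gain from deviating: 284 − 320.4 = -36.4.
The gain is negative, so the strong-case type's incentive-compatibility constraint is satisfied.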